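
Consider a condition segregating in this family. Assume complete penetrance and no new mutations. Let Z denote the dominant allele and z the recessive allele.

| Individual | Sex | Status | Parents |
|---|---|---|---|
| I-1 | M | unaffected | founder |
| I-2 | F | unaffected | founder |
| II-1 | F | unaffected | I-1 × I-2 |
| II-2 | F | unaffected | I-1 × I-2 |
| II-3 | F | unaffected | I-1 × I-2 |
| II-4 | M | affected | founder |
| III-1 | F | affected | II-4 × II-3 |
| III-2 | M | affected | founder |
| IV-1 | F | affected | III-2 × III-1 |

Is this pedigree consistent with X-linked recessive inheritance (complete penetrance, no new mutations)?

A consistent assignment under X-linked recessive exists: I-1 X^Z Y, I-2 X^Z X^z, II-1 X^Z X^Z, II-2 X^Z X^Z, II-3 X^Z X^z, II-4 X^z Y, III-1 X^z X^z, III-2 X^z Y, IV-1 X^z X^z.
In this assignment every recorded phenotype matches its genotype and every non-founder's genotype is obtainable from its parents' genotypes, so the pedigree is consistent.

Yes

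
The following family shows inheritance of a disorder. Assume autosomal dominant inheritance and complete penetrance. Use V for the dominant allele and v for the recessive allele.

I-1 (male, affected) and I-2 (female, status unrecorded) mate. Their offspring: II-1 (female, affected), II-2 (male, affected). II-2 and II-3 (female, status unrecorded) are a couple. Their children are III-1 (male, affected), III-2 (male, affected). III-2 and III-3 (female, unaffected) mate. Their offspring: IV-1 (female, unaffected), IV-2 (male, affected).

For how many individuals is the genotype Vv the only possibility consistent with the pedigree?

Obligate heterozygotes: III-2 is affected so carries V and passed v to IV-1 (vv), so III-2 is Vv; IV-2 is affected so carries V and received v from III-3 (vv), so IV-2 is Vv.
Every other individual is either homozygous by phenotype or has at least one consistent homozygous assignment, so the count is 2.

2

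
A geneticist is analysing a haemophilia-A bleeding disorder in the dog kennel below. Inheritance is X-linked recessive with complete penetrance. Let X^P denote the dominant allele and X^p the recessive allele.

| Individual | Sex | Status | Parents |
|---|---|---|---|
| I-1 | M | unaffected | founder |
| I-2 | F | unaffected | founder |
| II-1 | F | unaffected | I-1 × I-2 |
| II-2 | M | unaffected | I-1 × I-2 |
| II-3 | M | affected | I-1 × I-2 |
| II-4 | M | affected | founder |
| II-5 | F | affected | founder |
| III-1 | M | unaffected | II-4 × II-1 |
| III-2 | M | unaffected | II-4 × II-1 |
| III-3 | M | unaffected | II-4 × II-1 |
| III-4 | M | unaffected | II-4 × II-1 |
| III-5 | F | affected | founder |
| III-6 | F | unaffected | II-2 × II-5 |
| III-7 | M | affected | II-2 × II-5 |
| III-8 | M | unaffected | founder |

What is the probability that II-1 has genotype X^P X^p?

1/17

I-1 is unaffected, so I-1 is X^P Y.
I-2 is unaffected so carries P and passed p to II-3 (X^p Y), so I-2 is X^P X^p.
Their cross gives offspring ratios 1/2 X^P X^P : 1/2 X^P X^p. Conditioning on II-1 being unaffected, P(X^P X^p) = 1/2 / 1 = 1/2 before taking II-1's own offspring into account.
II-4 is affected, so II-4 is X^p Y.
Now use II-1's offspring. Probability of each recorded status — unaffected son III-1: 1/2 if II-1 is X^P X^p, 1 if X^P X^P; unaffected son III-2: 1/2 if II-1 is X^P X^p, 1 if X^P X^P; unaffected son III-3: 1/2 if II-1 is X^P X^p, 1 if X^P X^P; unaffected son III-4: 1/2 if II-1 is X^P X^p, 1 if X^P X^P.
Bayes: P(X^P X^p) = 1/2·1/16 / (1/2·1/16 + 1/2·1) = 1/17.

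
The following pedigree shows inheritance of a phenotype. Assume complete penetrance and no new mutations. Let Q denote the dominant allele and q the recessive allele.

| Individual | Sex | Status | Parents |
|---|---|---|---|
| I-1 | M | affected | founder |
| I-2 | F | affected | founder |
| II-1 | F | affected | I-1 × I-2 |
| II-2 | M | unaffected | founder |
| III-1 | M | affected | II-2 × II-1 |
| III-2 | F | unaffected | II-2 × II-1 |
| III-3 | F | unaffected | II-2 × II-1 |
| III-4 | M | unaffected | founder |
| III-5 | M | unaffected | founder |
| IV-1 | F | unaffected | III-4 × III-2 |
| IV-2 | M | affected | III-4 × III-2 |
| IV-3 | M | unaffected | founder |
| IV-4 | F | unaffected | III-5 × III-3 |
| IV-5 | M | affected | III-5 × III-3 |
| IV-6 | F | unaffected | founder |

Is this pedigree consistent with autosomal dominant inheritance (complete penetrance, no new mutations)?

No

Under autosomal dominant, IV-2 (affected, male) cannot arise from III-4 (unaffected) × III-2 (unaffected).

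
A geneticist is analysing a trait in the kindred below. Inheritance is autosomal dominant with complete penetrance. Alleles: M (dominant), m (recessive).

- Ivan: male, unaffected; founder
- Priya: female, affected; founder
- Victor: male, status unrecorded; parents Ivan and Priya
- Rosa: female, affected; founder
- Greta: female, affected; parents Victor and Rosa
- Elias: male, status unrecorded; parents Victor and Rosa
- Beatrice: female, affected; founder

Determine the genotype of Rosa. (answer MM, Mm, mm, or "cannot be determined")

cannot be determined

Rosa's phenotype allows MM or Mm, and no parent or child forces a single allele at both positions; consistent genotype assignments exist with Rosa as MM or Mm.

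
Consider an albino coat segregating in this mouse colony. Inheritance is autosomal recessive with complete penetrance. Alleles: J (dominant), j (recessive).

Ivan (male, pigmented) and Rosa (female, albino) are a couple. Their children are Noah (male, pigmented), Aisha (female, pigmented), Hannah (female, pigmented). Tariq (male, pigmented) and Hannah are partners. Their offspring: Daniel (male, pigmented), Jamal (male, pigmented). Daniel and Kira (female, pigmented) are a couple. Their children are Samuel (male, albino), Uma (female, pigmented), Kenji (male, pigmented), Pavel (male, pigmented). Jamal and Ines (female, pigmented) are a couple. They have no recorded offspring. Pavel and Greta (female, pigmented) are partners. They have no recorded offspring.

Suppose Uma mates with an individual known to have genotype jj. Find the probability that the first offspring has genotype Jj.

Daniel is pigmented so carries J and passed j to Samuel (jj), so Daniel is Jj.
Kira is pigmented so carries J and passed j to Samuel (jj), so Kira is Jj.
Uma is a pigmented offspring of Daniel (Jj) × Kira (Jj), whose cross gives 1/4 JJ : 1/2 Jj : 1/4 jj; conditioning on being pigmented, Uma is JJ with probability 1/3, Jj with probability 2/3.
Summing over parental genotype combinations, P(offspring has genotype Jj) = 1/3·1 + 2/3·1/2 = 2/3.

2/3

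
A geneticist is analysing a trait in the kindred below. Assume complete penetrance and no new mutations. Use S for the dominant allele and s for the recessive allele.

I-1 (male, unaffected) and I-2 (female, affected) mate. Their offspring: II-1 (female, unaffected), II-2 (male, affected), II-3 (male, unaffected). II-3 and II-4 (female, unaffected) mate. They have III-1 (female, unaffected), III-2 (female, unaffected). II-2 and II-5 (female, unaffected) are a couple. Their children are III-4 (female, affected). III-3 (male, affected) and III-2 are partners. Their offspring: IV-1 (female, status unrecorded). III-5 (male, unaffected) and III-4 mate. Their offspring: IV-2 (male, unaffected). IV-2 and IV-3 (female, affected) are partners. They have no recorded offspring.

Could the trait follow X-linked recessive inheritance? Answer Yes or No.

No

Under X-linked recessive, II-3 (unaffected, male) cannot arise from I-1 (unaffected) × I-2 (affected).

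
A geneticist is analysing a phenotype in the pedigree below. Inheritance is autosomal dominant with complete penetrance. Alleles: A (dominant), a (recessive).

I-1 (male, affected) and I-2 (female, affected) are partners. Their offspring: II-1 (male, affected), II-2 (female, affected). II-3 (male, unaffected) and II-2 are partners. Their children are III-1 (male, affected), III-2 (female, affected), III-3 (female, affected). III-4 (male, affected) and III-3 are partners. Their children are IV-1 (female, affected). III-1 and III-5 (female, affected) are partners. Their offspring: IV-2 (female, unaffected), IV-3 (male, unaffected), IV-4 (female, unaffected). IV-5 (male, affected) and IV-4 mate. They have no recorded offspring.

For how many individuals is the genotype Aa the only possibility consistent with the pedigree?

Obligate heterozygotes: III-1 is affected so carries A and received a from II-3 (aa), so III-1 is Aa; III-2 is affected so carries A and received a from II-3 (aa), so III-2 is Aa; III-3 is affected so carries A and received a from II-3 (aa), so III-3 is Aa; III-5 is affected so carries A and passed a to IV-2 (aa), so III-5 is Aa.
Every other individual is either homozygous by phenotype or has at least one consistent homozygous assignment, so the count is 4.

4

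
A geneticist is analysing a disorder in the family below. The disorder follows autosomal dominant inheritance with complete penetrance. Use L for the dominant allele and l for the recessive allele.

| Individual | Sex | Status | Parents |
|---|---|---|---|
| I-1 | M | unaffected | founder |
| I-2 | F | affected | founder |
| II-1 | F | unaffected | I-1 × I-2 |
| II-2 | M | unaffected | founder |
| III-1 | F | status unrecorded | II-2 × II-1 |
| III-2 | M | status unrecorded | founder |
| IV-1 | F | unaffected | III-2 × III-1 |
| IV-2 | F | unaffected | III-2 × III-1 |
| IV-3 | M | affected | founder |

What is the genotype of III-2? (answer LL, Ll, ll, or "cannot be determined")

cannot be determined

III-2's phenotype is unrecorded, and no parent or child forces a single allele at both positions; consistent genotype assignments exist with III-2 as Ll or ll.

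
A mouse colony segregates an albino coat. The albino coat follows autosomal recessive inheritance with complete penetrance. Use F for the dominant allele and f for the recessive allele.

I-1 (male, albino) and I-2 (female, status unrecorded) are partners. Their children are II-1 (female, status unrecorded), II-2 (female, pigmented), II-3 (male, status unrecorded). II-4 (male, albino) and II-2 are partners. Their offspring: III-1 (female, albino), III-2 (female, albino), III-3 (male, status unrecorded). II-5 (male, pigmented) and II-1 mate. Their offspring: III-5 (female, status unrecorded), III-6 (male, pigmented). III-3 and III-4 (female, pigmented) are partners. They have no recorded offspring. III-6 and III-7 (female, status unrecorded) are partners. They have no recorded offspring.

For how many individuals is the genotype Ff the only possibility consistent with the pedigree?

1

Obligate heterozygotes: II-2 is pigmented so carries F and received f from I-1 (ff), so II-2 is Ff.
Every other individual is either homozygous by phenotype or has at least one consistent homozygous assignment, so the count is 1.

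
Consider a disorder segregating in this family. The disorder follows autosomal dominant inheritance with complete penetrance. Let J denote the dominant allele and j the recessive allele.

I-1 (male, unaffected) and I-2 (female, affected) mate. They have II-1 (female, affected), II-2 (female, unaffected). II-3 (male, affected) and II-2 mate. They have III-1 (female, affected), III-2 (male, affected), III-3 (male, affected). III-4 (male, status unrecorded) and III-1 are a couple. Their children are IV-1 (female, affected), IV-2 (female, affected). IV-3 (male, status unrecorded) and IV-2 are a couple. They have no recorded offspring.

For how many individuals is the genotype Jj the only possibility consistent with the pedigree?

Obligate heterozygotes: I-2 is affected so carries J and passed j to II-2 (jj), so I-2 is Jj; II-1 is affected so carries J and received j from I-1 (jj), so II-1 is Jj; III-1 is affected so carries J and received j from II-2 (jj), so III-1 is Jj; III-2 is affected so carries J and received j from II-2 (jj), so III-2 is Jj; III-3 is affected so carries J and received j from II-2 (jj), so III-3 is Jj.
Every other individual is either homozygous by phenotype or has at least one consistent homozygous assignment, so the count is 5.

5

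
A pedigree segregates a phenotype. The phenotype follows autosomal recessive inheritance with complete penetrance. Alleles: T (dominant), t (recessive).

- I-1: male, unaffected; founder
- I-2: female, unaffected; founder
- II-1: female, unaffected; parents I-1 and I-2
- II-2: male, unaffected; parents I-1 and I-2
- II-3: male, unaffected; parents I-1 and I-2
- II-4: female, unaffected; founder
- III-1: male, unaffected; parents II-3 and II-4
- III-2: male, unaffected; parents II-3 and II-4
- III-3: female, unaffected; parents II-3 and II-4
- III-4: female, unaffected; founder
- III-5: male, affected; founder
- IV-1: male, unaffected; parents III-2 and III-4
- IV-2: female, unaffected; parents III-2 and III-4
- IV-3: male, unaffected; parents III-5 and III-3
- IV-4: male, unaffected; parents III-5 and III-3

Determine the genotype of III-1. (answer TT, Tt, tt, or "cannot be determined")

cannot be determined

III-1's phenotype allows TT or Tt, and no parent or child forces a single allele at both positions; consistent genotype assignments exist with III-1 as TT or Tt.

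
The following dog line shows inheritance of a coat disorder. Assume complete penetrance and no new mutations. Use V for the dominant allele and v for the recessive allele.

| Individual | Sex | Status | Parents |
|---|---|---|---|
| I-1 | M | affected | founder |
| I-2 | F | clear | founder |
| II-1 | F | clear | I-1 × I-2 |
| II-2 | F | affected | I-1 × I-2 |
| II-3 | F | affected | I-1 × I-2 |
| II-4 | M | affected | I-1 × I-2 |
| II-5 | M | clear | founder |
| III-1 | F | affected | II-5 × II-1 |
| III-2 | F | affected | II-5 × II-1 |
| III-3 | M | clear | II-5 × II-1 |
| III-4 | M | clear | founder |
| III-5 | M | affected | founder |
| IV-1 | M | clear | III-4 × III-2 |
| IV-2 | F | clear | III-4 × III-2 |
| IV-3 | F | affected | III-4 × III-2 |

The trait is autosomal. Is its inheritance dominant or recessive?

recessive

II-5 and II-1 are both clear yet have an affected child III-1. Under dominance, an affected child requires at least one affected parent, so the trait cannot be dominant.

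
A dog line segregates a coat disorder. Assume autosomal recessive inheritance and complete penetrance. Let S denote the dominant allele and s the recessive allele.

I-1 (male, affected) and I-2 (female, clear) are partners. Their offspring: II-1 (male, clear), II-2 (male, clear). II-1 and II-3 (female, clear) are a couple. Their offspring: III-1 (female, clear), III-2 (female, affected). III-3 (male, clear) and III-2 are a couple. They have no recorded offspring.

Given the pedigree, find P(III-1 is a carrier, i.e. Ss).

2/3

II-1 is clear so carries S and received s from I-1 (ss), so II-1 is Ss.
II-3 is clear so carries S and passed s to III-2 (ss), so II-3 is Ss.
Their cross gives offspring ratios 1/4 SS : 1/2 Ss : 1/4 ss. Conditioning on III-1 being clear, P(Ss) = 1/2 / 3/4 = 2/3.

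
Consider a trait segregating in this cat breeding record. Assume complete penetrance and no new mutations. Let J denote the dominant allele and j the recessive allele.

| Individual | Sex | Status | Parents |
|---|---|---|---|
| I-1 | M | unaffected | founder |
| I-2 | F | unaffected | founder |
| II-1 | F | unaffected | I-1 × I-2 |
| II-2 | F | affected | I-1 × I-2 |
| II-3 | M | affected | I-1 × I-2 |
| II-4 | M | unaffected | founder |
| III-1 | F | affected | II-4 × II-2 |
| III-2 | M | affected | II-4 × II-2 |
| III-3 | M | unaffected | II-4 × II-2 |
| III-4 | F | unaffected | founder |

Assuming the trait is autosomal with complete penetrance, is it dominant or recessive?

recessive

I-1 and I-2 are both unaffected yet have an affected child II-2. Under dominance, an affected child requires at least one affected parent, so the trait cannot be dominant.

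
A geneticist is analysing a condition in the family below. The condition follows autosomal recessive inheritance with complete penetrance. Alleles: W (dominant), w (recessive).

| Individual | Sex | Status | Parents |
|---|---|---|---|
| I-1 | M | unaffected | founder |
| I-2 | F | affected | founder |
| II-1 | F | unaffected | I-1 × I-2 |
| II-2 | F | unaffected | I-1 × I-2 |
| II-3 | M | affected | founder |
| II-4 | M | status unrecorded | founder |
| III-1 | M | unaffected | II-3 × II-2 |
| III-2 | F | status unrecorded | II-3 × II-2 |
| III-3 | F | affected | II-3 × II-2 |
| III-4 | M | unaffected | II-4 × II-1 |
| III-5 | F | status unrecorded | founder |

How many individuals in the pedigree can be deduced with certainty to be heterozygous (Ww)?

Obligate heterozygotes: II-1 is unaffected so carries W and received w from I-2 (ww), so II-1 is Ww; II-2 is unaffected so carries W and received w from I-2 (ww), so II-2 is Ww; III-1 is unaffected so carries W and received w from II-3 (ww), so III-1 is Ww.
Every other individual is either homozygous by phenotype or has at least one consistent homozygous assignment, so the count is 3.

3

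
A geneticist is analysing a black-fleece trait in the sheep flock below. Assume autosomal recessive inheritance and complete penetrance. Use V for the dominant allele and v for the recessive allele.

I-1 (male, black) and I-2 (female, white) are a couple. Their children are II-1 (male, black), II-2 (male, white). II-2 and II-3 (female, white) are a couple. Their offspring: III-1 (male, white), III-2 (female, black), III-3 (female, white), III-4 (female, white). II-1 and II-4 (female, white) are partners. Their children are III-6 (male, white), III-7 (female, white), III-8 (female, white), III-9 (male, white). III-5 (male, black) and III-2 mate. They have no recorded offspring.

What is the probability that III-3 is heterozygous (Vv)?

2/3

II-2 is white so carries V and received v from I-1 (vv), so II-2 is Vv.
II-3 is white so carries V and passed v to III-2 (vv), so II-3 is Vv.
Their cross gives offspring ratios 1/4 VV : 1/2 Vv : 1/4 vv. Conditioning on III-3 being white, P(Vv) = 1/2 / 3/4 = 2/3.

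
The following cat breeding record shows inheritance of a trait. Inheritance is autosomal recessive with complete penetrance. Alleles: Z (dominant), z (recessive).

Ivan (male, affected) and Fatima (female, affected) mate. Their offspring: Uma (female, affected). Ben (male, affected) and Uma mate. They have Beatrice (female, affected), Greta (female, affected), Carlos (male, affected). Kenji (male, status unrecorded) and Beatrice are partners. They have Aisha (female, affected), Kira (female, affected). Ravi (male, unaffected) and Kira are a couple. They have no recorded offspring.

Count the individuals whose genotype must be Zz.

No individual's genotype is forced to Zz by the pedigree, so the count is 0.

0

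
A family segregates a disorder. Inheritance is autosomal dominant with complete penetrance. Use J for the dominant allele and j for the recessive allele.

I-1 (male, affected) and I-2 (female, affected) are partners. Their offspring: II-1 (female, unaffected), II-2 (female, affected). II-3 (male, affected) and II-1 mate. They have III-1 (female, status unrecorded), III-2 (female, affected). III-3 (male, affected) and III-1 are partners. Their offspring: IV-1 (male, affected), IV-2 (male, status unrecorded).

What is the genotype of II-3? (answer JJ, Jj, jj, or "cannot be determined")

II-3's phenotype allows JJ or Jj, and no parent or child forces a single allele at both positions; consistent genotype assignments exist with II-3 as JJ or Jj.

cannot be determined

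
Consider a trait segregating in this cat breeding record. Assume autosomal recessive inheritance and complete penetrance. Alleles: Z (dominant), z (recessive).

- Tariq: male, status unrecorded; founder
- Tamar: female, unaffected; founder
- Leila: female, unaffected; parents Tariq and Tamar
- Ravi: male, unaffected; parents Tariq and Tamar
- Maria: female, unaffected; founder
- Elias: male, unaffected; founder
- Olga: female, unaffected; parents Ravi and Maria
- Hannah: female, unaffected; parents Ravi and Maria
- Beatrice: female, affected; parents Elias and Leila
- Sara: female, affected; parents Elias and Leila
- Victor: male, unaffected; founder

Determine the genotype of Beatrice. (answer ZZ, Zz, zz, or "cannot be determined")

zz

Beatrice is affected, so Beatrice is zz.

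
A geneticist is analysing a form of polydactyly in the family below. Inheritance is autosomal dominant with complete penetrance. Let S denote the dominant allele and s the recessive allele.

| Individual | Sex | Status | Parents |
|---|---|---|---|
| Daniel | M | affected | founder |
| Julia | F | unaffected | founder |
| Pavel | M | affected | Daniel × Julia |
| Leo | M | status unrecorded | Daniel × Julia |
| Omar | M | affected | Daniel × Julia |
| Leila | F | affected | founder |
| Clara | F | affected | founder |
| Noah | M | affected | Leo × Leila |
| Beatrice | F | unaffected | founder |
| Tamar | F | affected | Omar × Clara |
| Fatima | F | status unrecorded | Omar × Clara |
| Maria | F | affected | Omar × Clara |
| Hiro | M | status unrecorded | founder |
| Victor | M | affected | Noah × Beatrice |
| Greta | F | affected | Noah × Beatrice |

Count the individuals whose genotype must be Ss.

Obligate heterozygotes: Pavel is affected so carries S and received s from Julia (ss), so Pavel is Ss; Omar is affected so carries S and received s from Julia (ss), so Omar is Ss; Victor is affected so carries S and received s from Beatrice (ss), so Victor is Ss; Greta is affected so carries S and received s from Beatrice (ss), so Greta is Ss.
Every other individual is either homozygous by phenotype or has at least one consistent homozygous assignment, so the count is 4.

4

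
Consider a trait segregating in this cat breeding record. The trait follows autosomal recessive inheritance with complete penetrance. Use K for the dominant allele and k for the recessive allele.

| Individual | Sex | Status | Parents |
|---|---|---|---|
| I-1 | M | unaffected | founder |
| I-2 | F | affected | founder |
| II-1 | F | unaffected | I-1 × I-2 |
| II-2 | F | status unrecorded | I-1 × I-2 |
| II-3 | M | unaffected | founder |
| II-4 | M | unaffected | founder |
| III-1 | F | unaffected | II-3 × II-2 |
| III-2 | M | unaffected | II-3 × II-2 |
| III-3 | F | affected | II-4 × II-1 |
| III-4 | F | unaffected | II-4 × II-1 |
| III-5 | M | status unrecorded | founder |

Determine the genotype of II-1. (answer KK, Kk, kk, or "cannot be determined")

From phenotype alone, II-1 is KK or Kk.
II-1 is unaffected so carries K and received k from I-2 (kk), so II-1 is Kk.

Kk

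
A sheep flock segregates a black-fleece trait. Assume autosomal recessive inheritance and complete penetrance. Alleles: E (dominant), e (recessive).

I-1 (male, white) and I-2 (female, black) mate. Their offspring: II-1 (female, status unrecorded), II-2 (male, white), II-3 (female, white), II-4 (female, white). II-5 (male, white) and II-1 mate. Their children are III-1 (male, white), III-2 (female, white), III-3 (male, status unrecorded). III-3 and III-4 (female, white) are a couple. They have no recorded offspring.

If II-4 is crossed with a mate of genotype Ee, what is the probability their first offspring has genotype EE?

1/4

II-4 is white so carries E and received e from I-2 (ee), so II-4 is Ee.
The cross gives 1/4 EE : 1/2 Ee : 1/4 ee, so P(offspring has genotype EE) = 1/4.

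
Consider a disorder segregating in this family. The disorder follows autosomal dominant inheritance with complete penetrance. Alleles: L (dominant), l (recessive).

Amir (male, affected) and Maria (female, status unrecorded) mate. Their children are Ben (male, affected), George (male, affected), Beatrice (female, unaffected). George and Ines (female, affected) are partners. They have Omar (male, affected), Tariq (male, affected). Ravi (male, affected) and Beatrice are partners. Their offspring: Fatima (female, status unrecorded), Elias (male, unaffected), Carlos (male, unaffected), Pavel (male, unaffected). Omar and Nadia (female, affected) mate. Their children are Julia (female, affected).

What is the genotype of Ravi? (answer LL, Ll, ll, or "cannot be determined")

Ll

From phenotype alone, Ravi is LL or Ll.
Ravi is affected so carries L and passed l to Elias (ll), so Ravi is Ll.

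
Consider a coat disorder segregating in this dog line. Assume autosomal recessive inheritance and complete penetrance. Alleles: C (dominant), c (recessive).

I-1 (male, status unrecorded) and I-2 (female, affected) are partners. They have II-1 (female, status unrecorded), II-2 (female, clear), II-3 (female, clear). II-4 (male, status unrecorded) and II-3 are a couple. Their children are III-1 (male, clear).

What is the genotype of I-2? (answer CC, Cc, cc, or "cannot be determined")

cc

I-2 is affected, so I-2 is cc.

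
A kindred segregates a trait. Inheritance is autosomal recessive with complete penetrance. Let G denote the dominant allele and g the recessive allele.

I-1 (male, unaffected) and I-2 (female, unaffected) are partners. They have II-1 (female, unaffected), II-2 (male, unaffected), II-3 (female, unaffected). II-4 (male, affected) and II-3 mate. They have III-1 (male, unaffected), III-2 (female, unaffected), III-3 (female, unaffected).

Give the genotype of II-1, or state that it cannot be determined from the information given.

cannot be determined

II-1's phenotype allows GG or Gg, and no parent or child forces a single allele at both positions; consistent genotype assignments exist with II-1 as GG or Gg.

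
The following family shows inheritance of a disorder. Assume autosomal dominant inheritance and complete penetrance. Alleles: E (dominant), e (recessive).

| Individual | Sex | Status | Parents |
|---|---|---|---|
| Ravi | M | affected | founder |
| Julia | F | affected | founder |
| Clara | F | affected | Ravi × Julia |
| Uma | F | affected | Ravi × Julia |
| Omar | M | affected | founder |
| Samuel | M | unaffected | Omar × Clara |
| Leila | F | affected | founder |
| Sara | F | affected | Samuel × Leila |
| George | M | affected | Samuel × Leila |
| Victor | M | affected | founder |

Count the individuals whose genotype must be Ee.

Obligate heterozygotes: Clara is affected so carries E and passed e to Samuel (ee), so Clara is Ee; Omar is affected so carries E and passed e to Samuel (ee), so Omar is Ee; Sara is affected so carries E and received e from Samuel (ee), so Sara is Ee; George is affected so carries E and received e from Samuel (ee), so George is Ee.
Every other individual is either homozygous by phenotype or has at least one consistent homozygous assignment, so the count is 4.

4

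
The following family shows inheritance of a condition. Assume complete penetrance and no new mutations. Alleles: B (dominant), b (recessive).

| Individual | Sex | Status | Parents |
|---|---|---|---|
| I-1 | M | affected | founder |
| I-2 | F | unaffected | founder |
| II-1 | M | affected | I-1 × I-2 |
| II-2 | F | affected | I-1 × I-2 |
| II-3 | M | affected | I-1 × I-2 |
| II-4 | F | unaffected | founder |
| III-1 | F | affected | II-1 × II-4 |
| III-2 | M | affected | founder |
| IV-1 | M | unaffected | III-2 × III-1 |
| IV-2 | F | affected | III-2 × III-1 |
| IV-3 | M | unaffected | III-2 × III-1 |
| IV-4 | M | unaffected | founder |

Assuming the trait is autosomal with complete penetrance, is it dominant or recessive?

dominant

III-2 and III-1 are both affected yet have an unaffected child IV-1. Under a recessive model two affected parents are homozygous and every child would be affected, so the trait cannot be recessive.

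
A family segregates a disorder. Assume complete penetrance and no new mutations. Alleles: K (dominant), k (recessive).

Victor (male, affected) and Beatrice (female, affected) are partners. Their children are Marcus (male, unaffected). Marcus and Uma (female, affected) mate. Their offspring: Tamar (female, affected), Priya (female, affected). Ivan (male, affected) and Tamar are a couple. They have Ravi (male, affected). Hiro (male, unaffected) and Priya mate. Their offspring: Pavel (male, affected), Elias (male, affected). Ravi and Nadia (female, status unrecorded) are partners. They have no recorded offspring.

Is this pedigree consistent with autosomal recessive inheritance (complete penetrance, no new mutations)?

No

Under autosomal recessive, Marcus (unaffected, male) cannot arise from Victor (affected) × Beatrice (affected).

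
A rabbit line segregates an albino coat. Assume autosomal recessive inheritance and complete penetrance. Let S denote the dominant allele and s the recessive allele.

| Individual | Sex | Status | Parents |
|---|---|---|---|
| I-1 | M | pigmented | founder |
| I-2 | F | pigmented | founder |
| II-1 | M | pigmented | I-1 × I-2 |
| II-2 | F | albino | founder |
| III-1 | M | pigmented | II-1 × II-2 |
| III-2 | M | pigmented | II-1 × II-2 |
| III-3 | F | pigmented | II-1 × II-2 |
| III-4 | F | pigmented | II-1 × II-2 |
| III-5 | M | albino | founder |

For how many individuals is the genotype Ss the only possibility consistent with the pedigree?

4

Obligate heterozygotes: III-1 is pigmented so carries S and received s from II-2 (ss), so III-1 is Ss; III-2 is pigmented so carries S and received s from II-2 (ss), so III-2 is Ss; III-3 is pigmented so carries S and received s from II-2 (ss), so III-3 is Ss; III-4 is pigmented so carries S and received s from II-2 (ss), so III-4 is Ss.
Every other individual is either homozygous by phenotype or has at least one consistent homozygous assignment, so the count is 4.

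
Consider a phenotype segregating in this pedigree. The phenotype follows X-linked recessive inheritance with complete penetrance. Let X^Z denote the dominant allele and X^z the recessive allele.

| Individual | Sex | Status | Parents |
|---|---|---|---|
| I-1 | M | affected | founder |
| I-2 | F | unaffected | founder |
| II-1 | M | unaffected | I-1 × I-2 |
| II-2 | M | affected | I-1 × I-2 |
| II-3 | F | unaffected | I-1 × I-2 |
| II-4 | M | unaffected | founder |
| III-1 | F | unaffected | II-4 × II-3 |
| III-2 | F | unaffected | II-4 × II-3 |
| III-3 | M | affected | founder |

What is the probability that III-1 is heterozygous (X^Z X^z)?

II-4 is unaffected, so II-4 is X^Z Y.
II-3 is unaffected so carries Z and received z from I-1 (X^z Y), so II-3 is X^Z X^z.
Their cross gives offspring ratios 1/2 X^Z X^Z : 1/2 X^Z X^z. Conditioning on III-1 being unaffected, P(X^Z X^z) = 1/2 / 1 = 1/2.

1/2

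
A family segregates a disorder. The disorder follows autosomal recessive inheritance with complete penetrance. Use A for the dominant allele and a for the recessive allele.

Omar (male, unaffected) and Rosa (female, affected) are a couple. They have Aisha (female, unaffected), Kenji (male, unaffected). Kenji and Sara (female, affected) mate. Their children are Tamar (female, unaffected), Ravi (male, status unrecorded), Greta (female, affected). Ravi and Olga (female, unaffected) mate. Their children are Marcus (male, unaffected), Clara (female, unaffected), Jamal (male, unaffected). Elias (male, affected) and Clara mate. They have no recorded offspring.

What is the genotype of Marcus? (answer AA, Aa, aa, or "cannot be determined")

cannot be determined

Marcus's phenotype allows AA or Aa, and no parent or child forces a single allele at both positions; consistent genotype assignments exist with Marcus as AA or Aa.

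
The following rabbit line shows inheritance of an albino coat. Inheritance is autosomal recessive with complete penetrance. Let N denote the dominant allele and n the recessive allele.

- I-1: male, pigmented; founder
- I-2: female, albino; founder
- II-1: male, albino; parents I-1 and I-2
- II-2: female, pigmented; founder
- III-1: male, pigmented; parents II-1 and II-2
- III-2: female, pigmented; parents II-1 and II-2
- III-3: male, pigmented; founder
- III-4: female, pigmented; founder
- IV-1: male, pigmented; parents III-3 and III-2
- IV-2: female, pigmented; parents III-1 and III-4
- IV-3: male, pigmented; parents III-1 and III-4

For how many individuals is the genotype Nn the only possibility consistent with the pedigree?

Obligate heterozygotes: I-1 is pigmented so carries N and passed n to II-1 (nn), so I-1 is Nn; III-1 is pigmented so carries N and received n from II-1 (nn), so III-1 is Nn; III-2 is pigmented so carries N and received n from II-1 (nn), so III-2 is Nn.
Every other individual is either homozygous by phenotype or has at least one consistent homozygous assignment, so the count is 3.

3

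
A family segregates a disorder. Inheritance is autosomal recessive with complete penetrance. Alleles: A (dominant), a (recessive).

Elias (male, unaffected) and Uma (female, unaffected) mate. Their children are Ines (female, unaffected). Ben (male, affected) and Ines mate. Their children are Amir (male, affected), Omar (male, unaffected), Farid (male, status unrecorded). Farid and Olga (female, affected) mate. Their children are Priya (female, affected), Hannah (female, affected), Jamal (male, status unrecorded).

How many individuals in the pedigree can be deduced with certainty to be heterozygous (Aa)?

2

Obligate heterozygotes: Ines is unaffected so carries A and passed a to Amir (aa), so Ines is Aa; Omar is unaffected so carries A and received a from Ben (aa), so Omar is Aa.
Every other individual is either homozygous by phenotype or has at least one consistent homozygous assignment, so the count is 2.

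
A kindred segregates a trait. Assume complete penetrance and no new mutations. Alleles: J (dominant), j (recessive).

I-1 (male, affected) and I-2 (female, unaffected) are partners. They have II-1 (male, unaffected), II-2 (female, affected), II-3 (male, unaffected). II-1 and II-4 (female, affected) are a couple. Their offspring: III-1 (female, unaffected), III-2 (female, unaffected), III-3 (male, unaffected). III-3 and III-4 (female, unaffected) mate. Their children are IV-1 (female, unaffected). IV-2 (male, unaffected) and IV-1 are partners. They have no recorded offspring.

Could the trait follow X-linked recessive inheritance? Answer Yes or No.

Under X-linked recessive, III-3 (unaffected, male) cannot arise from II-1 (unaffected) × II-4 (affected).

No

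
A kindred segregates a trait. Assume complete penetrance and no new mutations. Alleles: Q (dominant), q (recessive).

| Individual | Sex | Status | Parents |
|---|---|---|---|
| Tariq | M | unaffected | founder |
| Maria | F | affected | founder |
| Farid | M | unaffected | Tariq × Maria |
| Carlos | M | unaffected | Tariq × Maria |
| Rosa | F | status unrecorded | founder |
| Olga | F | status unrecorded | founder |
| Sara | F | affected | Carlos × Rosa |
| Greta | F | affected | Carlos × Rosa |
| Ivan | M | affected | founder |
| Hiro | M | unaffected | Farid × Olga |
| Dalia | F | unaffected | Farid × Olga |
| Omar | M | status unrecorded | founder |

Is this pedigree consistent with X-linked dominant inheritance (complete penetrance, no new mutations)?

A consistent assignment under X-linked dominant exists: Tariq X^q Y, Maria X^Q X^q, Farid X^q Y, Carlos X^q Y, Rosa X^Q X^Q, Olga X^Q X^q, Sara X^Q X^q, Greta X^Q X^q, Ivan X^Q Y, Hiro X^q Y, Dalia X^q X^q, Omar X^Q Y.
In this assignment every recorded phenotype matches its genotype and every non-founder's genotype is obtainable from its parents' genotypes, so the pedigree is consistent.

Yes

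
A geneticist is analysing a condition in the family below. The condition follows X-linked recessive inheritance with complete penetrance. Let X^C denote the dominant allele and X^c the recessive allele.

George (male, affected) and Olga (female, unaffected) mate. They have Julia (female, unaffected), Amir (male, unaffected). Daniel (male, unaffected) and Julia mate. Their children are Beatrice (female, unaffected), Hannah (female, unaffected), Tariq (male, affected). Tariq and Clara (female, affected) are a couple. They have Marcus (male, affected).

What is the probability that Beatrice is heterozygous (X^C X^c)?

1/2

Daniel is unaffected, so Daniel is X^C Y.
Julia is unaffected so carries C and received c from George (X^c Y), so Julia is X^C X^c.
Their cross gives offspring ratios 1/2 X^C X^C : 1/2 X^C X^c. Conditioning on Beatrice being unaffected, P(X^C X^c) = 1/2 / 1 = 1/2.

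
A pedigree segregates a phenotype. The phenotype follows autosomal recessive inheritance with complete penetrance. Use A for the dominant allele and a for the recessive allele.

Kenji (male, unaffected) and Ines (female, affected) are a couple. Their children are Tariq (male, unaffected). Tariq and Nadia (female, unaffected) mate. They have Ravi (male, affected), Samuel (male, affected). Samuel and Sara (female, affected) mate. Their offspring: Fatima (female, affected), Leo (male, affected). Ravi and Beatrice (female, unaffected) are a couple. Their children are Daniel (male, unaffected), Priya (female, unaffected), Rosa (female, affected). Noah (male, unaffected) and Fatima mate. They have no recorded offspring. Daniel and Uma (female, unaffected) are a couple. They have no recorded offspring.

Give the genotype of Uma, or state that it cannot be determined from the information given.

cannot be determined

Uma's phenotype allows AA or Aa, and no parent or child forces a single allele at both positions; consistent genotype assignments exist with Uma as AA or Aa.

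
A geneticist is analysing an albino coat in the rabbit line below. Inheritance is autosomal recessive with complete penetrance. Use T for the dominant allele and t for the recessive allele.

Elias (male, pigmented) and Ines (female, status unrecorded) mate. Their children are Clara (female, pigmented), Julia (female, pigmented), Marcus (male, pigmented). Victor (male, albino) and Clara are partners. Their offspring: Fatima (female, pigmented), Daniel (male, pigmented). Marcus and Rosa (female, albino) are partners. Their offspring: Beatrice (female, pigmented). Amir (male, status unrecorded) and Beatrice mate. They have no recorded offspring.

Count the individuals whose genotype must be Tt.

3

Obligate heterozygotes: Fatima is pigmented so carries T and received t from Victor (tt), so Fatima is Tt; Daniel is pigmented so carries T and received t from Victor (tt), so Daniel is Tt; Beatrice is pigmented so carries T and received t from Rosa (tt), so Beatrice is Tt.
Every other individual is either homozygous by phenotype or has at least one consistent homozygous assignment, so the count is 3.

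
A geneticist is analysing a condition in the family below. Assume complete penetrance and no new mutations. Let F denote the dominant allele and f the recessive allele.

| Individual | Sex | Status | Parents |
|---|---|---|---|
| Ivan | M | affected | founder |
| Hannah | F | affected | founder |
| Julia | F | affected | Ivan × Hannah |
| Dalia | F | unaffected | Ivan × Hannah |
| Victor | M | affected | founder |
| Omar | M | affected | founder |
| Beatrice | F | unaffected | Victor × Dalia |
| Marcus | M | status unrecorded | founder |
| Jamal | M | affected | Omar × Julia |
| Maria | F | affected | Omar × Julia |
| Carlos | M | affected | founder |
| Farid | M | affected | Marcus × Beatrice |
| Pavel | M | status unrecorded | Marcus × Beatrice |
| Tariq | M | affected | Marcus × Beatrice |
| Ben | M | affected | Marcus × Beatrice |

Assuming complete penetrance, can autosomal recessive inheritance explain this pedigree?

Under autosomal recessive, Dalia (unaffected, female) cannot arise from Ivan (affected) × Hannah (affected).

No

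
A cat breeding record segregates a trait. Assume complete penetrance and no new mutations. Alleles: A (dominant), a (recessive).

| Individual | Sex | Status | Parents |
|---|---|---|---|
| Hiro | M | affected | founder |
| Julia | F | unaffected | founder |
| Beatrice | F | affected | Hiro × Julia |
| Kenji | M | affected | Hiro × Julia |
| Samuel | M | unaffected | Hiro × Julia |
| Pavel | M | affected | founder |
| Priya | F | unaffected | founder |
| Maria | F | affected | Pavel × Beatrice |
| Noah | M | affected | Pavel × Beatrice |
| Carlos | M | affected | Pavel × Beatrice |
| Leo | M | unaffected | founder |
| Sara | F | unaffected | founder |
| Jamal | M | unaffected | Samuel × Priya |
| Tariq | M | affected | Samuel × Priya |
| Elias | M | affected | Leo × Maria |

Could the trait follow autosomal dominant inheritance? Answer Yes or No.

Under autosomal dominant, Tariq (affected, male) cannot arise from Samuel (unaffected) × Priya (unaffected).

No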